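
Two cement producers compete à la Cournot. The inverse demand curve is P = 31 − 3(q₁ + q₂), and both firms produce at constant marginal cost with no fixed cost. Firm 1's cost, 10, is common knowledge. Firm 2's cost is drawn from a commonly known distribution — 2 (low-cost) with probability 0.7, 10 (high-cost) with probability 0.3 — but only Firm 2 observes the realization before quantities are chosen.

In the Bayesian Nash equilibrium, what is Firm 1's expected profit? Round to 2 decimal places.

8.78

Firm 2 with cost c maximizes (31 − 3(q₁+q₂) − c)·q₂, giving q₂(c) = (31 − c − 3q₁)/6.
E[c₂] = 0.7·2 + 0.3·10 = 4.4
Firm 1's FOC against E[q₂] yields q₁ = (31 − 2·10 + E[c₂])/9 = (31 − 20 + 4.4)/9 = 1.71111.
E[P] = 31 − 3·(q₁ + E[q₂]) = 15.1333; Firm 1's expected profit = (E[P] − 10)·q₁ = (15.1333 − 10)·1.71111 = 8.7837.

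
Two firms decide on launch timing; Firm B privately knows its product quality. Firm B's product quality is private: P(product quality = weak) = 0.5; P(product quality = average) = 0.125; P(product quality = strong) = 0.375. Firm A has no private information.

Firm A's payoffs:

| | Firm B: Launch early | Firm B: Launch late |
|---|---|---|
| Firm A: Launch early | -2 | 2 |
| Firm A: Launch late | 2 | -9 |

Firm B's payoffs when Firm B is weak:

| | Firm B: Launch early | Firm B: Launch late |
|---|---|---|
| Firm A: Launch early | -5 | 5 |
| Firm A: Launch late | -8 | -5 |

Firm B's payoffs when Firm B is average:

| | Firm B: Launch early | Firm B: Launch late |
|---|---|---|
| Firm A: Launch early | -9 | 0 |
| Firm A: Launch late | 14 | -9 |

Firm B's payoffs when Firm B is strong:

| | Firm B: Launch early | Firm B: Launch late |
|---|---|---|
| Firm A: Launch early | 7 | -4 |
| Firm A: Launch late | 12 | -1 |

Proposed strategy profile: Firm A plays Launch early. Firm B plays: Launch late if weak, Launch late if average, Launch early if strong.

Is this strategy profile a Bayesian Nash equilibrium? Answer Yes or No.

Yes

Firm A plays Launch early: E[Launch early] = 0.5·(2) + 0.125·(2) + 0.375·(-2) = 0.5; E[Launch late] = -4.875. Best-responding. ✓
Firm B (product quality weak), facing Launch early: Launch early gives -5, Launch late gives 5. Proposed Launch late is best. ✓
Firm B (product quality average), facing Launch early: Launch early gives -9, Launch late gives 0. Proposed Launch late is best. ✓
Firm B (product quality strong), facing Launch early: Launch early gives 7, Launch late gives -4. Proposed Launch early is best. ✓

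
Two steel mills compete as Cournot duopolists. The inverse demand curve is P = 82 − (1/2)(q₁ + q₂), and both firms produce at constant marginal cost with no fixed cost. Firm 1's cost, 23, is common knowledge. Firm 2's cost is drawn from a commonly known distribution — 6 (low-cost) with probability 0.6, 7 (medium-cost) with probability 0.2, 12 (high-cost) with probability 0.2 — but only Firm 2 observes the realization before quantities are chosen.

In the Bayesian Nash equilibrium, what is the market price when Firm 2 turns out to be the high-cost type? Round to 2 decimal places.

Firm 2 with cost c maximizes (82 − (1/2)(q₁+q₂) − c)·q₂, giving q₂(c) = (82 − c − (1/2)q₁).
E[c₂] = 0.6·6 + 0.2·7 + 0.2·12 = 7.4
Firm 1's FOC against E[q₂] yields q₁ = (82 − 2·23 + E[c₂])/(3/2) = (82 − 46 + 7.4)/(3/2) = 28.9333.
q₂(high-cost) = 55.5333, so P = 82 − (1/2)·(28.9333 + 55.5333) = 39.7667.

39.77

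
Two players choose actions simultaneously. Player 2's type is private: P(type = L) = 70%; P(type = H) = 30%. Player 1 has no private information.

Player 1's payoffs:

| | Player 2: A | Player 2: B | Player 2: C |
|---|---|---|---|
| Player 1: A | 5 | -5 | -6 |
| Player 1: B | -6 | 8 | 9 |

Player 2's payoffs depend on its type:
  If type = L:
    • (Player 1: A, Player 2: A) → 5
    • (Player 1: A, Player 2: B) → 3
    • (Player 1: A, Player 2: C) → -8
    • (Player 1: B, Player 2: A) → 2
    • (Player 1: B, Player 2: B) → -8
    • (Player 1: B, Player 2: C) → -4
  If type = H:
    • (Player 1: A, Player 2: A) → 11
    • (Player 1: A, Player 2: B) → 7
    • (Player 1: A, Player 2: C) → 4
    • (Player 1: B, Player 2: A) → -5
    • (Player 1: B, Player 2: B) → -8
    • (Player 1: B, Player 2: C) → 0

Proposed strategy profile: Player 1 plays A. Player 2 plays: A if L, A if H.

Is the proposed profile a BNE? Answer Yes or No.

Player 1 plays A: E[A] = 0.7·(5) + 0.3·(5) = 5; E[B] = -6. Best-responding. ✓
Player 2 (type L), facing A: A gives 5, B gives 3, C gives -8. Proposed A is best. ✓
Player 2 (type H), facing A: A gives 11, B gives 7, C gives 4. Proposed A is best. ✓

Yes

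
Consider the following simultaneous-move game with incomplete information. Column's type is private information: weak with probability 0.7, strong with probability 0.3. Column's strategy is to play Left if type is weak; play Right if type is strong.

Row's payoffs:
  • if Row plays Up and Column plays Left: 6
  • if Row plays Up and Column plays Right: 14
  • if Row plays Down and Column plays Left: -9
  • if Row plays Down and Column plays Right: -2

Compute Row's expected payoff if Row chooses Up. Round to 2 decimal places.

E[Up] = 0.7·6 + 0.3·14 = 4.2 + 4.2 = 8.4

8.40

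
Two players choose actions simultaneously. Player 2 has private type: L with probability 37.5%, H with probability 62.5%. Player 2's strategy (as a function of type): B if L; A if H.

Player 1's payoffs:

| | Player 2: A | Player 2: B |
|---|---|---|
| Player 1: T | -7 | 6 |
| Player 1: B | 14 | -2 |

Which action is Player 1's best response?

B

Compute Player 1's expected payoff for each action, taking the expectation over Player 2's type.
E[T] = 0.375·(6) + 0.625·(-7) = -2.125
E[B] = 0.375·(-2) + 0.625·(14) = 8
Best response: B (8 is the largest).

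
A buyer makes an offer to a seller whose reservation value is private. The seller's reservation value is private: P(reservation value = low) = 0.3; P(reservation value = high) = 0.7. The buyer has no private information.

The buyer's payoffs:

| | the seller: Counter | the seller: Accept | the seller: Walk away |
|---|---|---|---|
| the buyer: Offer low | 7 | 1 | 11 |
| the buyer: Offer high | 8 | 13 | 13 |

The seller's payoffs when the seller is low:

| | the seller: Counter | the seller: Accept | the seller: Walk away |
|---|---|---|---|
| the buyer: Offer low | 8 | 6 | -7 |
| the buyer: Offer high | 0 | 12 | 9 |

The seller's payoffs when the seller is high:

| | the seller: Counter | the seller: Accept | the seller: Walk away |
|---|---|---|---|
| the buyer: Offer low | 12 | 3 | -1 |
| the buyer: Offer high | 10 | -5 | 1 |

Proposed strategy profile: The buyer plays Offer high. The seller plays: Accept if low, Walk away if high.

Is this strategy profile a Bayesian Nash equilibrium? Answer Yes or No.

A profile is a BNE iff every type of every player is best-responding given beliefs about the other side.
The buyer plays Offer high: E[Offer high] = 0.3·(13) + 0.7·(13) = 13; E[Offer low] = 8. Best-responding. ✓
The seller (reservation value low), facing Offer high: Counter gives 0, Accept gives 12, Walk away gives 9. Proposed Accept is best. ✓
The seller (reservation value high), facing Offer high: Counter gives 10, Accept gives -5, Walk away gives 1. Proposed Walk away is not best — profitable deviation exists. ✗

No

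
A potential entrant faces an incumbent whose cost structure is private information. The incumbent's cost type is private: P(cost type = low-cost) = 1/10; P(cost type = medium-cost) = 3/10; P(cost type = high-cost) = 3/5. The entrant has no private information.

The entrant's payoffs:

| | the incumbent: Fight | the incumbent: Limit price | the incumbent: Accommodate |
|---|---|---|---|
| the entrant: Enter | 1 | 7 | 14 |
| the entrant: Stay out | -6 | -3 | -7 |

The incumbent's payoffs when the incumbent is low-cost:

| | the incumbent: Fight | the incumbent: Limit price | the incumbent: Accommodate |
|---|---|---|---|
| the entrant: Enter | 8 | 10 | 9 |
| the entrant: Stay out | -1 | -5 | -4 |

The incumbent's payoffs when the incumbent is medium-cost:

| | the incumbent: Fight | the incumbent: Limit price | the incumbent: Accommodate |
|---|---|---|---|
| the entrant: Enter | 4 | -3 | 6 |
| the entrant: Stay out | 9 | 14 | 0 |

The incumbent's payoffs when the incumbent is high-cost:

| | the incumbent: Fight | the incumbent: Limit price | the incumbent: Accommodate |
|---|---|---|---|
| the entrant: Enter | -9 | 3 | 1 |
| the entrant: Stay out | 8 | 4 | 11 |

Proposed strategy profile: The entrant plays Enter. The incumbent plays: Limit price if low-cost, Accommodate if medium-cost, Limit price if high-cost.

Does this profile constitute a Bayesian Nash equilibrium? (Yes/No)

A profile is a BNE iff every type of every player is best-responding given beliefs about the other side.
The entrant plays Enter: E[Enter] = 1/10·(7) + 3/10·(14) + 3/5·(7) = 91/10; E[Stay out] = -21/5. Best-responding. ✓
The incumbent (cost type low-cost), facing Enter: Fight gives 8, Limit price gives 10, Accommodate gives 9. Proposed Limit price is best. ✓
The incumbent (cost type medium-cost), facing Enter: Fight gives 4, Limit price gives -3, Accommodate gives 6. Proposed Accommodate is best. ✓
The incumbent (cost type high-cost), facing Enter: Fight gives -9, Limit price gives 3, Accommodate gives 1. Proposed Limit price is best. ✓

Yes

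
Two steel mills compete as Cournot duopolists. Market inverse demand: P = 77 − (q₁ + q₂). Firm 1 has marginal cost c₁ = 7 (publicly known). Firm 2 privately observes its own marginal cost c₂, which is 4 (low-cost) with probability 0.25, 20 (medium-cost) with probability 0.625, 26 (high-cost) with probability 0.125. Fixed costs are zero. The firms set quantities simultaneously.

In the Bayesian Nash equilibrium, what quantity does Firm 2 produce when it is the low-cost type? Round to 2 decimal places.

23.21

Each type of Firm 2 best-responds to q₁; Firm 1 best-responds to the expected q₂ over Firm 2's types.
Firm 2 with cost c maximizes (77 − (q₁+q₂) − c)·q₂, giving q₂(c) = (77 − c − q₁)/2.
E[c₂] = 0.25·4 + 0.625·20 + 0.125·26 = 16.75
Firm 1's FOC against E[q₂] yields q₁ = (77 − 2·7 + E[c₂])/3 = (77 − 14 + 16.75)/3 = 26.5833.
q₂(low-cost) = (77 − 4 − 26.5833)/2 = 23.2083.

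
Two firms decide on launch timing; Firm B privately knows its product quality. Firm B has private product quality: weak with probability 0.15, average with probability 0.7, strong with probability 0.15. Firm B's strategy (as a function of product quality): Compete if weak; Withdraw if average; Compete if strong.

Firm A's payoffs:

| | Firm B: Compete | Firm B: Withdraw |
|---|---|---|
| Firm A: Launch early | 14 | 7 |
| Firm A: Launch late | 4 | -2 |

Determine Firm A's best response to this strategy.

E[Launch early] = 0.15·(14) + 0.7·(7) + 0.15·(14) = 9.1
E[Launch late] = 0.15·(4) + 0.7·(-2) + 0.15·(4) = -0.2
Best response: Launch early (9.1 is the largest).

Launch early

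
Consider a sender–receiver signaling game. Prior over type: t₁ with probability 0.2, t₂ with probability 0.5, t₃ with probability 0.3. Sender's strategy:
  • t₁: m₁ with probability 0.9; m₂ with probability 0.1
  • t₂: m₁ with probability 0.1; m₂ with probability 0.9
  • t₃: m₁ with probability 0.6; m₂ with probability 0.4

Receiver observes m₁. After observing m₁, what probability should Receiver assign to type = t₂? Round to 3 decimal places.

0.122

P(m₁) = 0.2·0.9 + 0.5·0.1 + 0.3·0.6 = 0.41
P(t₂ | m₁) = (0.5·0.1) / 0.41 = 0.05 / 0.41 = 0.121951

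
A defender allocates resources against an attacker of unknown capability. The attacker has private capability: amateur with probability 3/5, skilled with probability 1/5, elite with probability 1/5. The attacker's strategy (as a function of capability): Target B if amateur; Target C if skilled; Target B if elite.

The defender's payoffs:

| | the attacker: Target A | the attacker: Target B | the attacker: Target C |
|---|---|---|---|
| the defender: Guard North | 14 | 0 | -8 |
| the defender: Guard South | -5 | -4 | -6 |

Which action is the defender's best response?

Compute the defender's expected payoff for each action, taking the expectation over the attacker's type.
E[Guard North] = 3/5·(0) + 1/5·(-8) + 1/5·(0) = -8/5
E[Guard South] = 3/5·(-4) + 1/5·(-6) + 1/5·(-4) = -22/5
Best response: Guard North (-8/5 is the largest).

Guard North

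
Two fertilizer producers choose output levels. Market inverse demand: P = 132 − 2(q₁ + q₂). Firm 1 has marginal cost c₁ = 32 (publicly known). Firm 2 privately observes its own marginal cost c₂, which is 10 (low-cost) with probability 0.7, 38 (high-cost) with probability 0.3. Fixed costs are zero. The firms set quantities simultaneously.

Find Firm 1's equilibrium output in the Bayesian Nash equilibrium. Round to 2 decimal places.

Each type of Firm 2 best-responds to q₁; Firm 1 best-responds to the expected q₂ over Firm 2's types.
Firm 2 with cost c maximizes (132 − 2(q₁+q₂) − c)·q₂, giving q₂(c) = (132 − c − 2q₁)/4.
E[c₂] = 0.7·10 + 0.3·38 = 18.4
Firm 1's FOC against E[q₂] yields q₁ = (132 − 2·32 + E[c₂])/6 = (132 − 64 + 18.4)/6 = 14.4.

14.40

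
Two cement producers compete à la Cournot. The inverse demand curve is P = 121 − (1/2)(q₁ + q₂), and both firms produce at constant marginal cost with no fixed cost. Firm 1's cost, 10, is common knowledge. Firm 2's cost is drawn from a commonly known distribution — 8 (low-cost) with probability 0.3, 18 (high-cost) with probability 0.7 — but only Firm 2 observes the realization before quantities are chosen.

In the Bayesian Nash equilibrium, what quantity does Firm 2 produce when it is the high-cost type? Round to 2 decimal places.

Firm 2 with cost c maximizes (121 − (1/2)(q₁+q₂) − c)·q₂, giving q₂(c) = (121 − c − (1/2)q₁).
E[c₂] = 0.3·8 + 0.7·18 = 15
Firm 1's FOC against E[q₂] yields q₁ = (121 − 2·10 + E[c₂])/(3/2) = (121 − 20 + 15)/(3/2) = 77.3333.
q₂(high-cost) = (121 − 18 − (1/2)·77.3333) = 64.3333.

64.33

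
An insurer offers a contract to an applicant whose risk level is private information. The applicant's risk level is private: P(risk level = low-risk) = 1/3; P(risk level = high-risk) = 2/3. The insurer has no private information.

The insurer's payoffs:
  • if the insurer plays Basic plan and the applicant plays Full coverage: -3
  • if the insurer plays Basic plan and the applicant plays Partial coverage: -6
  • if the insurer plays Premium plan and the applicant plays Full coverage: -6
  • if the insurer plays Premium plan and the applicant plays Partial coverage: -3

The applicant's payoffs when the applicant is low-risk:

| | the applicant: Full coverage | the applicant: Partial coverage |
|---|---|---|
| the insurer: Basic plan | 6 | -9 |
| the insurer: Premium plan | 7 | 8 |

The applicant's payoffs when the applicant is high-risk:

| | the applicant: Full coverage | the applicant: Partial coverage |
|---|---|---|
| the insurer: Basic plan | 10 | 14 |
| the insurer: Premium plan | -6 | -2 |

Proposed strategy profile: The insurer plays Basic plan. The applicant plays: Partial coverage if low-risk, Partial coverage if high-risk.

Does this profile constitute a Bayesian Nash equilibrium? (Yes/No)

No

A profile is a BNE iff every type of every player is best-responding given beliefs about the other side.
The insurer plays Basic plan: E[Basic plan] = 1/3·(-6) + 2/3·(-6) = -6; E[Premium plan] = -3. Not best-responding. ✗
The applicant (risk level low-risk), facing Basic plan: Full coverage gives 6, Partial coverage gives -9. Proposed Partial coverage is not best — profitable deviation exists. ✗
The applicant (risk level high-risk), facing Basic plan: Full coverage gives 10, Partial coverage gives 14. Proposed Partial coverage is best. ✓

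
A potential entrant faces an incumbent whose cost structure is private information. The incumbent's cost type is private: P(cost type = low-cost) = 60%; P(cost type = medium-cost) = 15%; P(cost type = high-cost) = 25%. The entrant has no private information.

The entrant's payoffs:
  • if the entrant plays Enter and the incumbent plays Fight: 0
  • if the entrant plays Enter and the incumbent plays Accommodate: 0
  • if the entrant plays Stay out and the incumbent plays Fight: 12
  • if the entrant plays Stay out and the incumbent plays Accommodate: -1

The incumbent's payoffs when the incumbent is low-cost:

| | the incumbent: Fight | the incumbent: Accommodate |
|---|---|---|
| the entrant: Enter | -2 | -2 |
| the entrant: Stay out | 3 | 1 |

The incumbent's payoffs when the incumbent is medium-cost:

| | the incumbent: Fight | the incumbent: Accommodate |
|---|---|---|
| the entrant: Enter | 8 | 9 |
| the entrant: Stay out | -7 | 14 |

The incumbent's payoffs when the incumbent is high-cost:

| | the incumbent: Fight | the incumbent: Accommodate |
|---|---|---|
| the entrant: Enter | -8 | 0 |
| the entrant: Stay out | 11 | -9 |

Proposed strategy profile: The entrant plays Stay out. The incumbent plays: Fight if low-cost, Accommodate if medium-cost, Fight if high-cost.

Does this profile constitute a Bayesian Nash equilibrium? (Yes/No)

A profile is a BNE iff every type of every player is best-responding given beliefs about the other side.
The entrant plays Stay out: E[Stay out] = 0.6·(12) + 0.15·(-1) + 0.25·(12) = 10.05; E[Enter] = 0. Best-responding. ✓
The incumbent (cost type low-cost), facing Stay out: Fight gives 3, Accommodate gives 1. Proposed Fight is best. ✓
The incumbent (cost type medium-cost), facing Stay out: Fight gives -7, Accommodate gives 14. Proposed Accommodate is best. ✓
The incumbent (cost type high-cost), facing Stay out: Fight gives 11, Accommodate gives -9. Proposed Fight is best. ✓

Yes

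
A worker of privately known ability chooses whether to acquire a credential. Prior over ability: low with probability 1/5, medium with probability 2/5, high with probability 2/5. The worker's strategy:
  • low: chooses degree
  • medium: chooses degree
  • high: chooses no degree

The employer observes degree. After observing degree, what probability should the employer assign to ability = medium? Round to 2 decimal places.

0.67

P(degree) = (1/5)·1 + (2/5)·1 + (2/5)·0 = 3/5
P(medium | degree) = ((2/5)·1) / (3/5) = (2/5) / (3/5) = 2/3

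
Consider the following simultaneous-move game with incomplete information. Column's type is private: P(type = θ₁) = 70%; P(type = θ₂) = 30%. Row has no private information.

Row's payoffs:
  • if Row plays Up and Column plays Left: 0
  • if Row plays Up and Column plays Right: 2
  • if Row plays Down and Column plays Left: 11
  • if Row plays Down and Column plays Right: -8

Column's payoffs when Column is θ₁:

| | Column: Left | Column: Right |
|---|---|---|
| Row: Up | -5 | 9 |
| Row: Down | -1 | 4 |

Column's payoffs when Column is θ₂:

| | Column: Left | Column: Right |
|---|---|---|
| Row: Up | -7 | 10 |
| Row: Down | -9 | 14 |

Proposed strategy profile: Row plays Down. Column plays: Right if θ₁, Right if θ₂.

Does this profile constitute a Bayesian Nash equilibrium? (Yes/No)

Row plays Down: E[Down] = 0.7·(-8) + 0.3·(-8) = -8; E[Up] = 2. Not best-responding. ✗
Column (type θ₁), facing Down: Left gives -1, Right gives 4. Proposed Right is best. ✓
Column (type θ₂), facing Down: Left gives -9, Right gives 14. Proposed Right is best. ✓

No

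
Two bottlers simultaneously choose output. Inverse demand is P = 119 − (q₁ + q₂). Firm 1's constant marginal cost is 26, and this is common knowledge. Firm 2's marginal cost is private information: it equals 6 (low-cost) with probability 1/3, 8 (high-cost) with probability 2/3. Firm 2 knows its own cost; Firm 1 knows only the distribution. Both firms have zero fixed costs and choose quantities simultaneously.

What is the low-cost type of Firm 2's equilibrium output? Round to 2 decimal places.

44.11

Type-c best response for Firm 2: q₂(c) = (119 − c)/2 − q₁/2.
Firm 1 maximizes expected profit; its first-order condition is 119 − 2q₁ − E[q₂] − 26 = 0.
Substituting E[q₂] and solving: E[c₂] = 7.33333, so q₁ = (119 − 2·26 + 7.33333)/3 = 24.7778.
q₂(low-cost) = (119 − 6 − 24.7778)/2 = 44.1111.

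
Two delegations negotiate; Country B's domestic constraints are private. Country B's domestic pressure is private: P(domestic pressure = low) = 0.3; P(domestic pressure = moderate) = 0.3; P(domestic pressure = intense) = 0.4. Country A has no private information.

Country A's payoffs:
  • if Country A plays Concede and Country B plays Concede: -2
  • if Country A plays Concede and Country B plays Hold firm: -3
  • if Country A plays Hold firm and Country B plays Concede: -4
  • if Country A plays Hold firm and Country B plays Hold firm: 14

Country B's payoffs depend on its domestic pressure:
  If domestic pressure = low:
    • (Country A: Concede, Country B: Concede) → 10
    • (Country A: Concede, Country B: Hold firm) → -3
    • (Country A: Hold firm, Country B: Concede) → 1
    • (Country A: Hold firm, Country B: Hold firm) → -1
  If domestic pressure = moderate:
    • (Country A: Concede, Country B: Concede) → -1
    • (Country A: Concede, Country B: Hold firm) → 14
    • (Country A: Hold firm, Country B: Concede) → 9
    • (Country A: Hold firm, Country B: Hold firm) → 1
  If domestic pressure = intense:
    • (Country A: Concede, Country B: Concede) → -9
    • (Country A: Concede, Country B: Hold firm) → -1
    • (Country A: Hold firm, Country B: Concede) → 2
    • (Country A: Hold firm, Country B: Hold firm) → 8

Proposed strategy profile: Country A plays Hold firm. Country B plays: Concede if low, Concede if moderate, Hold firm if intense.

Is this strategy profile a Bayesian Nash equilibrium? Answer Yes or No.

Country A plays Hold firm: E[Hold firm] = 0.3·(-4) + 0.3·(-4) + 0.4·(14) = 3.2; E[Concede] = -2.4. Best-responding. ✓
Country B (domestic pressure low), facing Hold firm: Concede gives 1, Hold firm gives -1. Proposed Concede is best. ✓
Country B (domestic pressure moderate), facing Hold firm: Concede gives 9, Hold firm gives 1. Proposed Concede is best. ✓
Country B (domestic pressure intense), facing Hold firm: Concede gives 2, Hold firm gives 8. Proposed Hold firm is best. ✓

Yes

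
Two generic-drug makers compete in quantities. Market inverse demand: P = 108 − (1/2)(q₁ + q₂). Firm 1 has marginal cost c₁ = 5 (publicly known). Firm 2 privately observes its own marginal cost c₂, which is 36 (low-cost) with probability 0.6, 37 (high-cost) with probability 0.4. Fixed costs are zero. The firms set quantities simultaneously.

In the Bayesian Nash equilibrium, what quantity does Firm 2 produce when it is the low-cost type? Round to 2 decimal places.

27.20

Firm 2 with cost c maximizes (108 − (1/2)(q₁+q₂) − c)·q₂, giving q₂(c) = (108 − c − (1/2)q₁).
E[c₂] = 0.6·36 + 0.4·37 = 36.4
Firm 1's FOC against E[q₂] yields q₁ = (108 − 2·5 + E[c₂])/(3/2) = (108 − 10 + 36.4)/(3/2) = 89.6.
q₂(low-cost) = (108 − 36 − (1/2)·89.6) = 27.2.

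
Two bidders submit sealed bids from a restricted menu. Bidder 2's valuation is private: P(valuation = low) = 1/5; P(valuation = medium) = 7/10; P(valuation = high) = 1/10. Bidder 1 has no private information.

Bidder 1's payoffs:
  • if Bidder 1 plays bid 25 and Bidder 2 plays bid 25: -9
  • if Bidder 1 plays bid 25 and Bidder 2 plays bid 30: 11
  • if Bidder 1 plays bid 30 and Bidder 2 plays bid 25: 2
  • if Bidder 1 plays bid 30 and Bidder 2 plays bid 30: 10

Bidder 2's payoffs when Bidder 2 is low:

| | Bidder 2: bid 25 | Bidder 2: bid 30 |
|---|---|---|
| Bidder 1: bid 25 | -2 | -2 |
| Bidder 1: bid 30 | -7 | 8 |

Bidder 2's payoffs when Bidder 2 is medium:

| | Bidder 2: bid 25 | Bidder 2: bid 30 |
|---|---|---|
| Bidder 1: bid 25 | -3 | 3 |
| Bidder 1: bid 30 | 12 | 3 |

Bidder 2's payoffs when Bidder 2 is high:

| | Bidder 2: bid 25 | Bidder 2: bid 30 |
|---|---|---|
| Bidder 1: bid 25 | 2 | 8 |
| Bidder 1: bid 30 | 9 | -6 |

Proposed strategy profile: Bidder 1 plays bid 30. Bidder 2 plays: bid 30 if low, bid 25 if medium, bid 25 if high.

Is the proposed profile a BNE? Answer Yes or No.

Yes

Bidder 1 plays bid 30: E[bid 30] = 1/5·(10) + 7/10·(2) + 1/10·(2) = 18/5; E[bid 25] = -5. Best-responding. ✓
Bidder 2 (valuation low), facing bid 30: bid 25 gives -7, bid 30 gives 8. Proposed bid 30 is best. ✓
Bidder 2 (valuation medium), facing bid 30: bid 25 gives 12, bid 30 gives 3. Proposed bid 25 is best. ✓
Bidder 2 (valuation high), facing bid 30: bid 25 gives 9, bid 30 gives -6. Proposed bid 25 is best. ✓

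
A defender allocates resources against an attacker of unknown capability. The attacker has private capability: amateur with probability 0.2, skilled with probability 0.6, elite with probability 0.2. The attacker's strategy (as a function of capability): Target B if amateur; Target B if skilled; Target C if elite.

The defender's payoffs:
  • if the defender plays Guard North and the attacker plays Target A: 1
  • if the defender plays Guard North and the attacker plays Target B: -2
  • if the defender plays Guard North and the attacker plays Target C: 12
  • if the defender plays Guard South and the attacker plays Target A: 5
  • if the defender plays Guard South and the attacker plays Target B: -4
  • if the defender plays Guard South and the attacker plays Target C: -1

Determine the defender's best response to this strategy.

E[Guard North] = 0.2·(-2) + 0.6·(-2) + 0.2·(12) = 0.8
E[Guard South] = 0.2·(-4) + 0.6·(-4) + 0.2·(-1) = -3.4
Best response: Guard North (0.8 is the largest).

Guard North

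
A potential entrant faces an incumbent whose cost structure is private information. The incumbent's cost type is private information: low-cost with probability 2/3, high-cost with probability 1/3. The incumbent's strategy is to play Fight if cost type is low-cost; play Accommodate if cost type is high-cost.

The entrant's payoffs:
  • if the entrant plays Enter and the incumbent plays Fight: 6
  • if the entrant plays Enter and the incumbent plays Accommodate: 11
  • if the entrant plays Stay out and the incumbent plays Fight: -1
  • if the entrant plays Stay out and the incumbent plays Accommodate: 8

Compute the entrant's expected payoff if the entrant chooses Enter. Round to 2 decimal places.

7.67

Take the expectation over the incumbent's cost type, weighting each type's action by its prior probability.
E[Enter] = 2/3·6 + 1/3·11 = 4 + 11/3 = 23/3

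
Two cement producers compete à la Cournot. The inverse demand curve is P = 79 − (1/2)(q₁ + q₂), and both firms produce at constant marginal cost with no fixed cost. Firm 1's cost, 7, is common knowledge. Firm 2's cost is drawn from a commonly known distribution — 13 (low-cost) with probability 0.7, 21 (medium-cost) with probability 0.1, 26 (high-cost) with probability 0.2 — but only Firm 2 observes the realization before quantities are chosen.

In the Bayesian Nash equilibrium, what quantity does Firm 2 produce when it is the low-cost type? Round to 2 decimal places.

38.87

Each type of Firm 2 best-responds to q₁; Firm 1 best-responds to the expected q₂ over Firm 2's types.
Firm 2 with cost c maximizes (79 − (1/2)(q₁+q₂) − c)·q₂, giving q₂(c) = (79 − c − (1/2)q₁).
E[c₂] = 0.7·13 + 0.1·21 + 0.2·26 = 16.4
Firm 1's FOC against E[q₂] yields q₁ = (79 − 2·7 + E[c₂])/(3/2) = (79 − 14 + 16.4)/(3/2) = 54.2667.
q₂(low-cost) = (79 − 13 − (1/2)·54.2667) = 38.8667.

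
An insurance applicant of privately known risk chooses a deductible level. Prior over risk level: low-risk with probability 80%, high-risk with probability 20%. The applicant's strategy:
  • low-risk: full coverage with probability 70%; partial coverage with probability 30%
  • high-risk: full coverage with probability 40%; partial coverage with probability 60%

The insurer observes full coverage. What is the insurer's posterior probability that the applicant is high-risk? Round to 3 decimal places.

P(full coverage) = 0.8·0.7 + 0.2·0.4 = 0.64
P(high-risk | full coverage) = (0.2·0.4) / 0.64 = 0.08 / 0.64 = 0.125

0.125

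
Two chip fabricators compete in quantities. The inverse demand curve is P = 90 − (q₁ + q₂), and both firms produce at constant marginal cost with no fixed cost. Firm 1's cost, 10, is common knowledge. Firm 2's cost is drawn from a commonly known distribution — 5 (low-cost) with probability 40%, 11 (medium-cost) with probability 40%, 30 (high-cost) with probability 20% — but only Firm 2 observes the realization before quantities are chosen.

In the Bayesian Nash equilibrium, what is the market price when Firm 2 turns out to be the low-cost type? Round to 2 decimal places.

33.77

Each type of Firm 2 best-responds to q₁; Firm 1 best-responds to the expected q₂ over Firm 2's types.
Firm 2 with cost c maximizes (90 − (q₁+q₂) − c)·q₂, giving q₂(c) = (90 − c − q₁)/2.
E[c₂] = 0.4·5 + 0.4·11 + 0.2·30 = 12.4
Firm 1's FOC against E[q₂] yields q₁ = (90 − 2·10 + E[c₂])/3 = (90 − 20 + 12.4)/3 = 27.4667.
q₂(low-cost) = 28.7667, so P = 90 − (27.4667 + 28.7667) = 33.7667.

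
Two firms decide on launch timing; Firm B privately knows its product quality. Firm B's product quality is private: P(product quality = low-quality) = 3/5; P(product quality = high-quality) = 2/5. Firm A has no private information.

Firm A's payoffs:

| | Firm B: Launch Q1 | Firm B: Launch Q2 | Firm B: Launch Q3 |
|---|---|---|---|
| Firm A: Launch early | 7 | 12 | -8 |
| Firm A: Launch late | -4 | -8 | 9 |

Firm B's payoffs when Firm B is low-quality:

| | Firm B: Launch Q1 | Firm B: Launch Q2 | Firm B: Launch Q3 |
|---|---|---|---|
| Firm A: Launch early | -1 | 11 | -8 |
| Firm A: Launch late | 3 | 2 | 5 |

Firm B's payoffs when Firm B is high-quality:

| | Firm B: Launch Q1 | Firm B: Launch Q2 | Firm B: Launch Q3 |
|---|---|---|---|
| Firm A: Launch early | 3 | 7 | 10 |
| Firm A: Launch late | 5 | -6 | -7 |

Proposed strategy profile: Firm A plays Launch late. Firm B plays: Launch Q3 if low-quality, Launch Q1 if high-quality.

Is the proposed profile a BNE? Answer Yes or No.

Firm A plays Launch late: E[Launch late] = 3/5·(9) + 2/5·(-4) = 19/5; E[Launch early] = -2. Best-responding. ✓
Firm B (product quality low-quality), facing Launch late: Launch Q1 gives 3, Launch Q2 gives 2, Launch Q3 gives 5. Proposed Launch Q3 is best. ✓
Firm B (product quality high-quality), facing Launch late: Launch Q1 gives 5, Launch Q2 gives -6, Launch Q3 gives -7. Proposed Launch Q1 is best. ✓

Yes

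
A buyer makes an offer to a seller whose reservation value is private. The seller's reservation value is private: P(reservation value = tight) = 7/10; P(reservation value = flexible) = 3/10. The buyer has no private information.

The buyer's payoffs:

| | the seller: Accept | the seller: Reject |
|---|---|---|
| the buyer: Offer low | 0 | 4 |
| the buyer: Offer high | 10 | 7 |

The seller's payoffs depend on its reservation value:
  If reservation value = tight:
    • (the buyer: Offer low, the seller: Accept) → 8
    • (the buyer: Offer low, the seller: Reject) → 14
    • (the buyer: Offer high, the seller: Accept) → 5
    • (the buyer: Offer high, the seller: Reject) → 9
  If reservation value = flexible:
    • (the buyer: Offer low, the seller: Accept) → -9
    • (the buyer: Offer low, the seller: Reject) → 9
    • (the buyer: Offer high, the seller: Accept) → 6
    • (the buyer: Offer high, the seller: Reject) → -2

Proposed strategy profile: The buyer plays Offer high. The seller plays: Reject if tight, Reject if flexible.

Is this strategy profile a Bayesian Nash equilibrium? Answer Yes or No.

No

The buyer plays Offer high: E[Offer high] = 7/10·(7) + 3/10·(7) = 7; E[Offer low] = 4. Best-responding. ✓
The seller (reservation value tight), facing Offer high: Accept gives 5, Reject gives 9. Proposed Reject is best. ✓
The seller (reservation value flexible), facing Offer high: Accept gives 6, Reject gives -2. Proposed Reject is not best — profitable deviation exists. ✗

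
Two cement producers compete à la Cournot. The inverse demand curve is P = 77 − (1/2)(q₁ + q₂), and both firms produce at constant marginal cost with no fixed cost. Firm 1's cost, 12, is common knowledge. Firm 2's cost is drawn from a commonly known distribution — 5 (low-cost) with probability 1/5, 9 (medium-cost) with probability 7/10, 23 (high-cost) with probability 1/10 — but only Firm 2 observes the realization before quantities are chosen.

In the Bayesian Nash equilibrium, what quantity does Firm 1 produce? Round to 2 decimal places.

Type-c best response for Firm 2: q₂(c) = (77 − c) − q₁/2.
Firm 1 maximizes expected profit; its first-order condition is 77 − q₁ − (1/2)E[q₂] − 12 = 0.
Substituting E[q₂] and solving: E[c₂] = 9.6, so q₁ = (77 − 2·12 + 9.6)/(3/2) = 41.7333.

41.73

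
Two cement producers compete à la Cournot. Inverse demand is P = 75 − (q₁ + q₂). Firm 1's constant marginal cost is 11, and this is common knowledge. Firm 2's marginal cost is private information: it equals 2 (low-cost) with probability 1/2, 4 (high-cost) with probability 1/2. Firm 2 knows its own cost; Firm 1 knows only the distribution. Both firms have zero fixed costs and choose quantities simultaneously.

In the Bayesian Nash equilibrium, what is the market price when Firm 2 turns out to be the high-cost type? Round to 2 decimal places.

Type-c best response for Firm 2: q₂(c) = (75 − c)/2 − q₁/2.
Firm 1 maximizes expected profit; its first-order condition is 75 − 2q₁ − E[q₂] − 11 = 0.
Substituting E[q₂] and solving: E[c₂] = 3, so q₁ = (75 − 2·11 + 3)/3 = 18.6667.
q₂(high-cost) = 26.1667, so P = 75 − (18.6667 + 26.1667) = 30.1667.

30.17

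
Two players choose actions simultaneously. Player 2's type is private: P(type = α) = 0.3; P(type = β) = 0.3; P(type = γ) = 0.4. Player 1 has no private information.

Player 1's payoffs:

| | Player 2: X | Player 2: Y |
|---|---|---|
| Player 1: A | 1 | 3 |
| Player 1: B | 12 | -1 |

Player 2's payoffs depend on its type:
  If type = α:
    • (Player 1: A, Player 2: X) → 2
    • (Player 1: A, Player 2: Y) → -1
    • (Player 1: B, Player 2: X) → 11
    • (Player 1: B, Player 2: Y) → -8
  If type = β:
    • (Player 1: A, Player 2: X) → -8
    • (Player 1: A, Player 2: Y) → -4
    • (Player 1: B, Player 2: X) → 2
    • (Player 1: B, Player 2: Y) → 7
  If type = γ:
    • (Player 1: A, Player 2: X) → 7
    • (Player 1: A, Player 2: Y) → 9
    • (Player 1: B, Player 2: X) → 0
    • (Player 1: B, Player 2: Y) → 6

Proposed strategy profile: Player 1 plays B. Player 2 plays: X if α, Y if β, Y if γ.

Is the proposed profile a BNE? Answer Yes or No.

A profile is a BNE iff every type of every player is best-responding given beliefs about the other side.
Player 1 plays B: E[B] = 0.3·(12) + 0.3·(-1) + 0.4·(-1) = 2.9; E[A] = 2.4. Best-responding. ✓
Player 2 (type α), facing B: X gives 11, Y gives -8. Proposed X is best. ✓
Player 2 (type β), facing B: X gives 2, Y gives 7. Proposed Y is best. ✓
Player 2 (type γ), facing B: X gives 0, Y gives 6. Proposed Y is best. ✓

Yes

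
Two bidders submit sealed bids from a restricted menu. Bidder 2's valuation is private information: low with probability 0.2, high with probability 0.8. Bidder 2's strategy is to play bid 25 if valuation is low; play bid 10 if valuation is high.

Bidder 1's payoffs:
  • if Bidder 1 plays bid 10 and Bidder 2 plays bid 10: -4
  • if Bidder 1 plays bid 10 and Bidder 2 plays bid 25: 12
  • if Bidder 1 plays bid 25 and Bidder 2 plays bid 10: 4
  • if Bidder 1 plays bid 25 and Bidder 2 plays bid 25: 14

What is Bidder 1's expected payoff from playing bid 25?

Take the expectation over Bidder 2's valuation, weighting each type's action by its prior probability.
E[bid 25] = 0.2·14 + 0.8·4 = 2.8 + 3.2 = 6

6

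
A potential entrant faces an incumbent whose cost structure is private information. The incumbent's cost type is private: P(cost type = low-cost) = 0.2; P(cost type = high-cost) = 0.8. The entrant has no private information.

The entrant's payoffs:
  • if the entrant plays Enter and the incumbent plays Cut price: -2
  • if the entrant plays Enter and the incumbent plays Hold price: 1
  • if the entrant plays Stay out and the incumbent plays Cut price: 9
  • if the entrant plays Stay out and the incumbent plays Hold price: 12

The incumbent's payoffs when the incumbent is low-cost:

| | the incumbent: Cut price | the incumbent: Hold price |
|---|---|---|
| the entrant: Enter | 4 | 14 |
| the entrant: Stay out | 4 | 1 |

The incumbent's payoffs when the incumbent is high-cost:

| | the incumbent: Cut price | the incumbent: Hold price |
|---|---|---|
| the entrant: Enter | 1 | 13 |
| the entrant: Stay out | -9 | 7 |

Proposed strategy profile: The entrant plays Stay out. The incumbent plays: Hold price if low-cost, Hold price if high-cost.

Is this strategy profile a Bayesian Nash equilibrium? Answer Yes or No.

The entrant plays Stay out: E[Stay out] = 0.2·(12) + 0.8·(12) = 12; E[Enter] = 1. Best-responding. ✓
The incumbent (cost type low-cost), facing Stay out: Cut price gives 4, Hold price gives 1. Proposed Hold price is not best — profitable deviation exists. ✗
The incumbent (cost type high-cost), facing Stay out: Cut price gives -9, Hold price gives 7. Proposed Hold price is best. ✓

No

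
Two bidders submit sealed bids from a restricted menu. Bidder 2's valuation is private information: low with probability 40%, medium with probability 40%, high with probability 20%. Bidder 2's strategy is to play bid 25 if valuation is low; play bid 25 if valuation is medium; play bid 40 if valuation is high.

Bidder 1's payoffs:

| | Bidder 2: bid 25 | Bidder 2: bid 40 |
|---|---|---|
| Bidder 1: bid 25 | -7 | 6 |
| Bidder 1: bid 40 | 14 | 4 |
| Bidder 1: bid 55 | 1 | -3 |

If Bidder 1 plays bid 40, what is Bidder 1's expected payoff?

E[bid 40] = 0.4·14 + 0.4·14 + 0.2·4 = 5.6 + 5.6 + 0.8 = 12

12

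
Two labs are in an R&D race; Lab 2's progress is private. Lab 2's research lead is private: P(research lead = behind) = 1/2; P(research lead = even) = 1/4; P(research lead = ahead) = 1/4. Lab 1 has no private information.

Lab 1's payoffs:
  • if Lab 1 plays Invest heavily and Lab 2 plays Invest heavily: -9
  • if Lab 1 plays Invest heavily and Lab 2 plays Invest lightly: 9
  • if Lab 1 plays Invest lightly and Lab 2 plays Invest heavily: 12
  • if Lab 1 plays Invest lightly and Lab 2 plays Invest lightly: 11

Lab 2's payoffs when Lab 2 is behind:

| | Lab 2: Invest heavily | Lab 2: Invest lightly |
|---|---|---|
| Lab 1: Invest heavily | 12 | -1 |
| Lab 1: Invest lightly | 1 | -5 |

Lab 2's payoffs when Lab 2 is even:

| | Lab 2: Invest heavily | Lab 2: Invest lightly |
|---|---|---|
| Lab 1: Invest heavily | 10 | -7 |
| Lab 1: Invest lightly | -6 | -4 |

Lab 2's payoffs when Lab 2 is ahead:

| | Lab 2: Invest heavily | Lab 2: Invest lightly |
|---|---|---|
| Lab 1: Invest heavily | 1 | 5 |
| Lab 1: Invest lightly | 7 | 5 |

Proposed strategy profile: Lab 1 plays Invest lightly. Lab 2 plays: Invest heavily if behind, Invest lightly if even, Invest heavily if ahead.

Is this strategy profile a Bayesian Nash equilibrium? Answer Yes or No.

Yes

Lab 1 plays Invest lightly: E[Invest lightly] = 1/2·(12) + 1/4·(11) + 1/4·(12) = 47/4; E[Invest heavily] = -9/2. Best-responding. ✓
Lab 2 (research lead behind), facing Invest lightly: Invest heavily gives 1, Invest lightly gives -5. Proposed Invest heavily is best. ✓
Lab 2 (research lead even), facing Invest lightly: Invest heavily gives -6, Invest lightly gives -4. Proposed Invest lightly is best. ✓
Lab 2 (research lead ahead), facing Invest lightly: Invest heavily gives 7, Invest lightly gives 5. Proposed Invest heavily is best. ✓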